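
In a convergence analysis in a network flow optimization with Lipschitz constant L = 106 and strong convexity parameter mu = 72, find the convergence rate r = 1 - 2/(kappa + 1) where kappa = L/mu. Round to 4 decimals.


Step 1: Compute the condition number.
kappa = L/mu = 106/72 = 1.4722
Step 2: Compute the convergence rate.
r = 1 - 2/(kappa + 1) = 1 - 2*mu/(L + mu) = (L - mu)/(L + mu) = 34/178 = 0.191


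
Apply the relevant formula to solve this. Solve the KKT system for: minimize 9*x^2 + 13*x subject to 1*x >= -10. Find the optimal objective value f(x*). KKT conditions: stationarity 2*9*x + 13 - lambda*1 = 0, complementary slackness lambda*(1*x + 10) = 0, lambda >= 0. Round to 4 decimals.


Step 1: Try lambda = 0 (constraint inactive).
Stationarity: 2*9*x + 13 = 0
x* = -13/(2*9) = -13/18 = -0.7222 (rounded; the exact value -13/18 is used below)
Check constraint: 1*-0.7222 = -0.7222 >= -10 -- satisfied.
Step 2: Compute optimal value.
f(x*) = 9*(-13/18)^2 + 13*(-13/18) = -4.6944


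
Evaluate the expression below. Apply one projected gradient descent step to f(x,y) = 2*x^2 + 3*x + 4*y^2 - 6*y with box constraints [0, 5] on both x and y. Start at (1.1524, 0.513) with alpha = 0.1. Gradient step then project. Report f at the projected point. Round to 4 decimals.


Step 1: Compute gradient at (1.1524, 0.513).
grad_x = 2*2*1.1524 + 3 = 7.6096
grad_y = 2*4*0.513 - 6 = -1.896
Step 2: Gradient step.
x_raw = 1.1524 - 0.1*7.6096 = 0.3914
y_raw = 0.513 - 0.1*-1.896 = 0.7026
Step 3: Project onto [0, 5].
x_proj = clip(0.3914) = 0.3914
y_proj = clip(0.7026) = 0.7026
Step 4: Evaluate f.
f(0.3914, 0.7026) = -0.7602


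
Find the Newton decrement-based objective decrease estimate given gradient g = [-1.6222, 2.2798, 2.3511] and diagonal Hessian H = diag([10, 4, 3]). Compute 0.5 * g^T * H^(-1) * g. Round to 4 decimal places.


Step 1: H is diagonal, so H^(-1) * g = [-0.1622, 0.57, 0.7837].
Step 2: g^T H^(-1) g = sum_i g_i^2 / H_ii
  = (-1.6222)^2/10 + (2.2798)^2/4 + (2.3511)^2/3
  = 0.2632 + 1.2994 + 1.8426 = 3.4051
Step 3: Objective decrease = 0.5 * g^T H^(-1) g = 1.7025


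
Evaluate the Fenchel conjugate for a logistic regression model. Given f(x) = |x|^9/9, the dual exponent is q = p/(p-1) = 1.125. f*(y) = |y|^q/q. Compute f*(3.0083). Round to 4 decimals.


The conjugate exponent q satisfies 1/p + 1/q = 1.
p = 9, so q = 9/(9 - 1) = 1.125
|y|^q = 3.0083^1.125 = 3.4523
f*(3.0083) = 3.4523 / 1.125 = 3.0687


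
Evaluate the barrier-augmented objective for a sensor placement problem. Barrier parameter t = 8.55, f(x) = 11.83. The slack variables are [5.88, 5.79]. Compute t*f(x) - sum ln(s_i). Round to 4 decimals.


Step 1: Compute log-barrier.
ln values: [1.7716, 1.7561]
phi = -(1.7716 + 1.7561) = -3.5277
Step 2: Compute augmented objective.
t*f(x) = 8.55*11.83 = 101.1465
Total = 101.1465 - 3.5277 = 97.6188


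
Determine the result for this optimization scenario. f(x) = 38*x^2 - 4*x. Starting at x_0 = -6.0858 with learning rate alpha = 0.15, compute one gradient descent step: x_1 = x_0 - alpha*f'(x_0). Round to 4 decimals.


We compute the gradient at x_0 and apply the update.
f'(x) = 76*x - 4
f'(-6.0858) = 76*-6.0858 - 4 = -466.5208
x_1 = -6.0858 - 0.15*-466.5208 = 63.8923


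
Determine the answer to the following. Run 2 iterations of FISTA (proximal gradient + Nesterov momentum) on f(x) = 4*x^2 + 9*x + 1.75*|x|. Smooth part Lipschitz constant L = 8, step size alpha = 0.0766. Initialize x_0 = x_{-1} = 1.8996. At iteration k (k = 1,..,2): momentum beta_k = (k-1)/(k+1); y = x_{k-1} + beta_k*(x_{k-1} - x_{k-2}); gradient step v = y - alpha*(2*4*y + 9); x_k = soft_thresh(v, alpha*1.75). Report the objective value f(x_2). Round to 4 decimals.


FISTA on f(x) = 4*x^2 + 9*x + 1.75*|x|
L = 8, alpha = 0.0766
Iteration 1: beta = 0.0, y = 1.8996 + 0.0*(1.8996 - 1.8996) = 1.8996
  grad(y) = 24.1968, v = y - alpha*grad = 0.0461
  prox(v) = soft_thresh(0.0461, 0.1341) = 0.0
Iteration 2: beta = 0.3333, y = 0.0 + 0.3333*(0.0 - 1.8996) = -0.6332
  grad(y) = 3.9344, v = y - alpha*grad = -0.9346
  prox(v) = soft_thresh(-0.9346, 0.1341) = -0.8005
f(x_2) = 4*(-0.8005)^2 + 9*(-0.8005) + 1.75*|-0.8005| = -3.2404


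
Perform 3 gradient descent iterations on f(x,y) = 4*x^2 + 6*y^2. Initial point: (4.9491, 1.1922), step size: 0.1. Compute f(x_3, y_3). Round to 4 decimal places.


Gradient descent on f(x,y) = 4*x^2 + 6*y^2.
Starting point: (4.9491, 1.1922), alpha = 0.1
Step 1: grad_x = 2*4*4.9491 = 39.5928, grad_y = 2*6*1.1922 = 14.3064
  x_1 = 4.9491 - 0.1*39.5928 = 0.9898
  y_1 = 1.1922 - 0.1*14.3064 = -0.2384
Step 2: grad_x = 2*4*0.9898 = 7.9186, grad_y = 2*6*-0.2384 = -2.8613
  x_2 = 0.9898 - 0.1*7.9186 = 0.198
  y_2 = -0.2384 - 0.1*-2.8613 = 0.0477
Step 3: grad_x = 2*4*0.198 = 1.5837, grad_y = 2*6*0.0477 = 0.5723
  x_3 = 0.198 - 0.1*1.5837 = 0.0396
  y_3 = 0.0477 - 0.1*0.5723 = -0.0095
f(0.0396, -0.0095) = 4*0.0396^2 + 6*(-0.0095)^2 = 0.0068


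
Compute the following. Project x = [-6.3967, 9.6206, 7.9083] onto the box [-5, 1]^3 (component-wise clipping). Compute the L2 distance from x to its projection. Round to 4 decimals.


Project each component onto [-5, 1].
clip(-6.3967) = -5.0, clip(9.6206) = 1.0, clip(7.9083) = 1.0
Projection = [-5.0, 1.0, 1.0]
Squared diffs: [1.9508, 74.3147, 47.7246]
Distance = sqrt(123.9901) = 11.1351


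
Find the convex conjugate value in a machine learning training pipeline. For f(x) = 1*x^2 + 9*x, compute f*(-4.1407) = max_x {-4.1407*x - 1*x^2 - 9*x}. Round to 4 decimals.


f*(y) = sup_x {y*x - a*x^2 - b*x} = sup_x {(y-b)*x - a*x^2}
FOC: (y - b) - 2a*x = 0 => x* = (y - b)/(2a)
x* = (-4.1407 - 9)/(2*1) = -6.5704
f*(-4.1407) = (y-b)^2/(4a) = (-4.1407 - 9)^2/(4*1)
= 172.678/4 = 43.1695


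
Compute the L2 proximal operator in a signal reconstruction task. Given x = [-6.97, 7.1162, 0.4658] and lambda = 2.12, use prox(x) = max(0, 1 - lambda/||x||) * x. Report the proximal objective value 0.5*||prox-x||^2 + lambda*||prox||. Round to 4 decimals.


Step 1: Compute ||x||.
||x|| = 9.9719
Step 2: Compute scaling factor.
scale = max(0, 1 - 2.12/9.9719) = 0.7874
Step 3: prox(x) = [-5.4882, 5.6033, 0.3668]
||prox(x)|| = 7.8519
Step 4: Proximal objective.
0.5*||prox-x||^2 = 2.2472
lambda*||prox|| = 16.646
Total = 18.8932


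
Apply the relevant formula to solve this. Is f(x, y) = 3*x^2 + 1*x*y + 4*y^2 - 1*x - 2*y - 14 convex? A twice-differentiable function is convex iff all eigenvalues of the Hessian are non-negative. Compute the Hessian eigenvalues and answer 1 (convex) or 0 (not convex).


The Hessian of f(x,y) = 3*x^2 + 1*x*y + 4*y^2 - 1*x - 2*y - 14 is:
H = [[6, 1], [1, 8]]
Trace = 6 + 8 = 14
Determinant = 6*8 - (1)^2 = 47
Discriminant = (14)^2 - 4*47 = 8.0
Eigenvalues: lambda_1 = 5.5858, lambda_2 = 8.4142
The function is convex.

1


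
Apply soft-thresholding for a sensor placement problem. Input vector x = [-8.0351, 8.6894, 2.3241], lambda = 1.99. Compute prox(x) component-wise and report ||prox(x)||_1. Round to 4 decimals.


Soft-thresholding with lambda = 1.99:
prox(-8.0351) = sign(-8.0351)*max(|-8.0351| - 1.99, 0) = -6.0451
prox(8.6894) = sign(8.6894)*max(|8.6894| - 1.99, 0) = 6.6994
prox(2.3241) = sign(2.3241)*max(|2.3241| - 1.99, 0) = 0.3341
prox(x) = [-6.0451, 6.6994, 0.3341]
||prox(x)||_1 = 6.0451 + 6.6994 + 0.3341 = 13.0786


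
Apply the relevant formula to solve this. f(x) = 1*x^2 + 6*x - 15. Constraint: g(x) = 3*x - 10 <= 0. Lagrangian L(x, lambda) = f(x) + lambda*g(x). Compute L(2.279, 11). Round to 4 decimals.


Step 1: Evaluate f(x).
f(2.279) = 1*2.279^2 + 6*2.279 - 15 = 3.8678
Step 2: Evaluate g(x).
g(2.279) = 3*2.279 - 10 = -3.163
Step 3: Compute Lagrangian.
L = 3.8678 + 11*-3.163 = -30.9252


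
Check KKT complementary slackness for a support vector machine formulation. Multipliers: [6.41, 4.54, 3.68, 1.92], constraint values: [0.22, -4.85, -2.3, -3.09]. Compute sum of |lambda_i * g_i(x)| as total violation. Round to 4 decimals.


KKT complementary slackness check:
lambda_1 * g_1 = 6.41 * 0.22 = 1.4102
lambda_2 * g_2 = 4.54 * -4.85 = -22.019
lambda_3 * g_3 = 3.68 * -2.3 = -8.464
lambda_4 * g_4 = 1.92 * -3.09 = -5.9328
Total violation = 1.4102 + 22.019 + 8.464 + 5.9328 = 37.826


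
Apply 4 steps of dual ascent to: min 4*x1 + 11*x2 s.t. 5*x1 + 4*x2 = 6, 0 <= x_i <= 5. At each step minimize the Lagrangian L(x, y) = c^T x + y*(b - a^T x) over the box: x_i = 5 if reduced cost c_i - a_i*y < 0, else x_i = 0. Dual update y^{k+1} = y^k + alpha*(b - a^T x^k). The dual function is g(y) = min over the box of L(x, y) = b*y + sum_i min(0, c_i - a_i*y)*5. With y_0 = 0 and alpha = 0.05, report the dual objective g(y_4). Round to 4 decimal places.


Dual ascent for LP: min 4*x1 + 11*x2, 5*x1 + 4*x2 = 6, 0 <= x_i <= 5
Step 1: y^k = 0.0, reduced costs: (4.0, 11.0)
  x^k = (0.0, 0.0), subgradient = b - a^T x = 6.0
  y^{k+1} = 0.0 + 0.05*6.0 = 0.3
Step 2: y^k = 0.3, reduced costs: (2.5, 9.8)
  x^k = (0.0, 0.0), subgradient = b - a^T x = 6.0
  y^{k+1} = 0.3 + 0.05*6.0 = 0.6
Step 3: y^k = 0.6, reduced costs: (1.0, 8.6)
  x^k = (0.0, 0.0), subgradient = b - a^T x = 6.0
  y^{k+1} = 0.6 + 0.05*6.0 = 0.9
Step 4: y^k = 0.9, reduced costs: (-0.5, 7.4)
  x^k = (5.0, 0.0), subgradient = b - a^T x = -19.0
  y^{k+1} = 0.9 + 0.05*-19.0 = -0.05
Dual objective at y_4 = -0.05: reduced costs (4.25, 11.2), box minimizer x = (0.0, 0.0)
g(y_4) = b*y + (c1 - a1*y)*x1 + (c2 - a2*y)*x2 = 6*(-0.05) + 4.25*0.0 + 11.2*0.0 = -0.3 + 0.0 + 0.0 = -0.3


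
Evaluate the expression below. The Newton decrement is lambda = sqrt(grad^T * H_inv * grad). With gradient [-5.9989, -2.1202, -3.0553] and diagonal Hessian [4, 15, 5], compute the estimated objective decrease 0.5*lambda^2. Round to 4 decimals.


Step 1: H is diagonal, so H^(-1) * g = [-1.4997, -0.1413, -0.6111].
Step 2: g^T H^(-1) g = sum_i g_i^2 / H_ii
  = (-5.9989)^2/4 + (-2.1202)^2/15 + (-3.0553)^2/5
  = 8.9967 + 0.2997 + 1.867 = 11.1634
Step 3: Objective decrease = 0.5 * g^T H^(-1) g = 5.5817


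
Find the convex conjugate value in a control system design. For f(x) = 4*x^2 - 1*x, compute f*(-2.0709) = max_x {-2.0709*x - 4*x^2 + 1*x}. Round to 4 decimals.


f*(y) = sup_x {y*x - a*x^2 - b*x} = sup_x {(y-b)*x - a*x^2}
FOC: (y - b) - 2a*x = 0 => x* = (y - b)/(2a)
x* = (-2.0709 + 1)/(2*4) = -0.1339
f*(-2.0709) = (y-b)^2/(4a) = (-2.0709 + 1)^2/(4*4)
= 1.1468/16 = 0.0717


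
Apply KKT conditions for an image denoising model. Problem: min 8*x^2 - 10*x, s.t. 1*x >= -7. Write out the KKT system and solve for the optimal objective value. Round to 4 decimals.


Step 1: Try lambda = 0 (constraint inactive).
Stationarity: 2*8*x - 10 = 0
x* = 10/(2*8) = 0.625
Check constraint: 1*0.625 = 0.625 >= -7 -- satisfied.
Step 2: Compute optimal value.
f(x*) = 8*0.625^2 - 10*0.625 = -3.125


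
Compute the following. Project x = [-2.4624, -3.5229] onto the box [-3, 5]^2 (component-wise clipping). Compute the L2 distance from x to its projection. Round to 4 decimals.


Project each component onto [-3, 5].
clip(-2.4624) = -2.4624, clip(-3.5229) = -3.0
Projection = [-2.4624, -3.0]
Squared diffs: [0.0, 0.2734]
Distance = sqrt(0.2734) = 0.5229


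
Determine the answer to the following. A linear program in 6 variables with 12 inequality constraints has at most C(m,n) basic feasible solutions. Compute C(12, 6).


Each vertex corresponds to some choice of n active constraints out of m, so the number of vertices is at most C(m, n) = m! / (n!(m-n)!).
m = 12, n = 6
Numerator: 12 * 11 * 10 * 9 * 8 * 7
Denominator: 6! = 720
C(12, 6) = 924


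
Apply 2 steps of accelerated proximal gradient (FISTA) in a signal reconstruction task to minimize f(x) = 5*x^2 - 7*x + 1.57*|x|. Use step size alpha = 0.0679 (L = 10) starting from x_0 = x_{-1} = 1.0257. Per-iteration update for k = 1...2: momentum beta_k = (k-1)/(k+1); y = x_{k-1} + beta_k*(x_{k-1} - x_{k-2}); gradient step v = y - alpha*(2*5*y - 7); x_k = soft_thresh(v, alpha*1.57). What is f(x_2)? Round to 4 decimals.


FISTA on f(x) = 5*x^2 - 7*x + 1.57*|x|
L = 10, alpha = 0.0679
Iteration 1: beta = 0.0, y = 1.0257 + 0.0*(1.0257 - 1.0257) = 1.0257
  grad(y) = 3.257, v = y - alpha*grad = 0.8045
  prox(v) = soft_thresh(0.8045, 0.1066) = 0.6979
Iteration 2: beta = 0.3333, y = 0.6979 + 0.3333*(0.6979 - 1.0257) = 0.5887
  grad(y) = -1.113, v = y - alpha*grad = 0.6643
  prox(v) = soft_thresh(0.6643, 0.1066) = 0.5577
f(x_2) = 5*0.5577^2 - 7*0.5577 + 1.57*|0.5577| = -1.4732


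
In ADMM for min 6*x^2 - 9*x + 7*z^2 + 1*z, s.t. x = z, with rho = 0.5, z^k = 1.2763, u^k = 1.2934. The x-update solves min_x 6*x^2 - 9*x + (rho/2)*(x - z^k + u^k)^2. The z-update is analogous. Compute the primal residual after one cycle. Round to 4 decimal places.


ADMM iteration with rho = 0.5, z^k = 1.2763, u^k = 1.2934
Step 1: x-update.
Minimize 6*x^2 - 9*x + (0.5/2)*(x - 1.2763 + 1.2934)^2
FOC: (2*6 + 0.5)*x = 9 + 0.5*(1.2763 - 1.2934)
x^{k+1} = 0.7193
Step 2: z-update.
Minimize 7*z^2 + 1*z + (0.5/2)*(0.7193 - z + 1.2934)^2
FOC: (2*7 + 0.5)*z = -1 + 0.5*(0.7193 + 1.2934)
z^{k+1} = 0.0004
Step 3: u-update.
u^{k+1} = 1.2934 + 0.7193 - 0.0004 = 2.0123
Step 4: Primal residual = |0.7193 - 0.0004| = 0.7189


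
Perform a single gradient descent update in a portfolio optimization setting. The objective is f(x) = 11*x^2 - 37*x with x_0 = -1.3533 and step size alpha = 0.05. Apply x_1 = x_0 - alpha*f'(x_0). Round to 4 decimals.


We compute the gradient at x_0 and apply the update.
f'(x) = 22*x - 37
f'(-1.3533) = 22*-1.3533 - 37 = -66.7726
x_1 = -1.3533 - 0.05*-66.7726 = 1.9853


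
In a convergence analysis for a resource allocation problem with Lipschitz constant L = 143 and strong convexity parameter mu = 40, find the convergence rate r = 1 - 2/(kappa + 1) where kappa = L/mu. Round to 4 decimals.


Step 1: Compute the condition number.
kappa = L/mu = 143/40 = 3.575
Step 2: Compute the convergence rate.
r = 1 - 2/(kappa + 1) = 1 - 2*mu/(L + mu) = (L - mu)/(L + mu) = 103/183 = 0.5628


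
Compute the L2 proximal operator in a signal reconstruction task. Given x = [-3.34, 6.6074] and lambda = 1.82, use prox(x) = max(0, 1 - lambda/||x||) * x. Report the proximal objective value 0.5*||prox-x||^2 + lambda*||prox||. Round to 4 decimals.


Step 1: Compute ||x||.
||x|| = 7.4036
Step 2: Compute scaling factor.
scale = max(0, 1 - 1.82/7.4036) = 0.7542
Step 3: prox(x) = [-2.5189, 4.9831]
||prox(x)|| = 5.5836
Step 4: Proximal objective.
0.5*||prox-x||^2 = 1.6562
lambda*||prox|| = 10.1622
Total = 11.8184


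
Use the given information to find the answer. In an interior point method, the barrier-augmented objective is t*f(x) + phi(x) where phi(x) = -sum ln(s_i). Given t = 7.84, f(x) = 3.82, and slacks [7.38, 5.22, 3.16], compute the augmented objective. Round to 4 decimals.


Step 1: Compute log-barrier.
ln values: [1.9988, 1.6525, 1.1506]
phi = -(1.9988 + 1.6525 + 1.1506) = -4.8018
Step 2: Compute augmented objective.
t*f(x) = 7.84*3.82 = 29.9488
Total = 29.9488 - 4.8018 = 25.147


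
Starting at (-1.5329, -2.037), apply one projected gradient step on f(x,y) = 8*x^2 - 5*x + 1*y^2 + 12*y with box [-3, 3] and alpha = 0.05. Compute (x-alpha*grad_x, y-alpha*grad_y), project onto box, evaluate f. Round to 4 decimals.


Step 1: Compute gradient at (-1.5329, -2.037).
grad_x = 2*8*-1.5329 - 5 = -29.5264
grad_y = 2*1*-2.037 + 12 = 7.926
Step 2: Gradient step.
x_raw = -1.5329 - 0.05*-29.5264 = -0.0566
y_raw = -2.037 - 0.05*7.926 = -2.4333
Step 3: Project onto [-3, 3].
x_proj = clip(-0.0566) = -0.0566
y_proj = clip(-2.4333) = -2.4333
Step 4: Evaluate f.
f(-0.0566, -2.4333) = -22.9701


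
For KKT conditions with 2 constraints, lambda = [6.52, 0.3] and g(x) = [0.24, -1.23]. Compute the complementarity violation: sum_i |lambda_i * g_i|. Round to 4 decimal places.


KKT complementary slackness check:
lambda_1 * g_1 = 6.52 * 0.24 = 1.5648
lambda_2 * g_2 = 0.3 * -1.23 = -0.369
Total violation = 1.5648 + 0.369 = 1.9338


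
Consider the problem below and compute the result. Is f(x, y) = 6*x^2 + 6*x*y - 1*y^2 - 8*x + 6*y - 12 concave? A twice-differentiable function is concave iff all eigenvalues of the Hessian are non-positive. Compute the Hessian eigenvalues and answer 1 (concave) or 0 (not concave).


The Hessian of f(x,y) = 6*x^2 + 6*x*y - 1*y^2 - 8*x + 6*y - 12 is:
H = [[12, 6], [6, -2]]
Trace = 12 - 2 = 10
Determinant = 12*-2 - (6)^2 = -60
Discriminant = (10)^2 - 4*-60 = 340.0
Eigenvalues: lambda_1 = -4.2195, lambda_2 = 14.2195
The function is not concave.

0


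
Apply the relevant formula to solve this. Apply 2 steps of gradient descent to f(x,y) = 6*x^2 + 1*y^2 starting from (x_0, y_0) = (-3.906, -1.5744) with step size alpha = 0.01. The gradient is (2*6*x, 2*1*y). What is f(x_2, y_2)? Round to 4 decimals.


Gradient descent on f(x,y) = 6*x^2 + 1*y^2.
Starting point: (-3.906, -1.5744), alpha = 0.01
Step 1: grad_x = 2*6*-3.906 = -46.872, grad_y = 2*1*-1.5744 = -3.1488
  x_1 = -3.906 - 0.01*-46.872 = -3.4373
  y_1 = -1.5744 - 0.01*-3.1488 = -1.5429
Step 2: grad_x = 2*6*-3.4373 = -41.2474, grad_y = 2*1*-1.5429 = -3.0858
  x_2 = -3.4373 - 0.01*-41.2474 = -3.0248
  y_2 = -1.5429 - 0.01*-3.0858 = -1.5121
f(-3.0248, -1.5121) = 6*(-3.0248)^2 + 1*(-1.5121)^2 = 57.183


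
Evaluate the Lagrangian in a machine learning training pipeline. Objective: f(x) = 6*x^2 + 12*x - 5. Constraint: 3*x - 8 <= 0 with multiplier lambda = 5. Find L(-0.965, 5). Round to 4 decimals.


Step 1: Evaluate f(x).
f(-0.965) = 6*(-0.965)^2 + 12*(-0.965) - 5 = -10.9927
Step 2: Evaluate g(x).
g(-0.965) = 3*-0.965 - 8 = -10.895
Step 3: Compute Lagrangian.
L = -10.9927 + 5*-10.895 = -65.4677


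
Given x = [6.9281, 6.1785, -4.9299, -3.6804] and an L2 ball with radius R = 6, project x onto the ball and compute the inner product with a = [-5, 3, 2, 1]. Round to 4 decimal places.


Step 1: Compute ||x|| (intermediates to 6 decimals).
||x|| = sqrt(6.9281^2 + 6.1785^2 + (-4.9299)^2 + (-3.6804)^2) = 11.136503
Step 2: Project.
Since ||x|| > R, scale = R/||x|| = 6/11.136503 = 0.538769, proj(x) = scale * x
proj(x) = [3.732646, 3.328784, -2.656077, -1.982885]
Step 3: Dot product.
a^T * proj(x) = -5*3.732646 + 3*3.328784 + 2*(-2.656077) + 1*(-1.982885) = -15.9719


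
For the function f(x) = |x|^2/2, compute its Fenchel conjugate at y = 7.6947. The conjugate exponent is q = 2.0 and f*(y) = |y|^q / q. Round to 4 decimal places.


The conjugate exponent q satisfies 1/p + 1/q = 1.
p = 2, so q = 2/(2 - 1) = 2.0
|y|^q = 7.6947^2.0 = 59.2084
f*(7.6947) = 59.2084 / 2.0 = 29.6042


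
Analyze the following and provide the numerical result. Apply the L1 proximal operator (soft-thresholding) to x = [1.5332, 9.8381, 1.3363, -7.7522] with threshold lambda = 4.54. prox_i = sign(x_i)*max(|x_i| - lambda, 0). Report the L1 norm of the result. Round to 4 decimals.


Soft-thresholding with lambda = 4.54:
prox(1.5332) = sign(1.5332)*max(|1.5332| - 4.54, 0) = 0.0
prox(9.8381) = sign(9.8381)*max(|9.8381| - 4.54, 0) = 5.2981
prox(1.3363) = sign(1.3363)*max(|1.3363| - 4.54, 0) = 0.0
prox(-7.7522) = sign(-7.7522)*max(|-7.7522| - 4.54, 0) = -3.2122
prox(x) = [0.0, 5.2981, 0.0, -3.2122]
||prox(x)||_1 = 0.0 + 5.2981 + 0.0 + 3.2122 = 8.5103


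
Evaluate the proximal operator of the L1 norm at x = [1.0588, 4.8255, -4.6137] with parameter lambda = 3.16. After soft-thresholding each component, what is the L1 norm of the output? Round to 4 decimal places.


Soft-thresholding with lambda = 3.16:
prox(1.0588) = sign(1.0588)*max(|1.0588| - 3.16, 0) = 0.0
prox(4.8255) = sign(4.8255)*max(|4.8255| - 3.16, 0) = 1.6655
prox(-4.6137) = sign(-4.6137)*max(|-4.6137| - 3.16, 0) = -1.4537
prox(x) = [0.0, 1.6655, -1.4537]
||prox(x)||_1 = 0.0 + 1.6655 + 1.4537 = 3.1192


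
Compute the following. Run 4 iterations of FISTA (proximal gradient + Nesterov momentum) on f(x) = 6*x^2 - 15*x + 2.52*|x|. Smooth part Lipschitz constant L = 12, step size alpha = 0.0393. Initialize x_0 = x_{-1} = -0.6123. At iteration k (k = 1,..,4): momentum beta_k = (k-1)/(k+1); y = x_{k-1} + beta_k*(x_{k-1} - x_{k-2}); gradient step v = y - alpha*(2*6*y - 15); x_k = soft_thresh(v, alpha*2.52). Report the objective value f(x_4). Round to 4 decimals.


FISTA on f(x) = 6*x^2 - 15*x + 2.52*|x|
L = 12, alpha = 0.0393
Iteration 1: beta = 0.0, y = -0.6123 + 0.0*(-0.6123 + 0.6123) = -0.6123
  grad(y) = -22.3476, v = y - alpha*grad = 0.266
  prox(v) = soft_thresh(0.266, 0.099) = 0.1669
Iteration 2: beta = 0.3333, y = 0.1669 + 0.3333*(0.1669 + 0.6123) = 0.4267
  grad(y) = -9.88, v = y - alpha*grad = 0.815
  prox(v) = soft_thresh(0.815, 0.099) = 0.7159
Iteration 3: beta = 0.5, y = 0.7159 + 0.5*(0.7159 - 0.1669) = 0.9904
  grad(y) = -3.1151, v = y - alpha*grad = 1.1128
  prox(v) = soft_thresh(1.1128, 0.099) = 1.0138
Iteration 4: beta = 0.6, y = 1.0138 + 0.6*(1.0138 - 0.7159) = 1.1925
  grad(y) = -0.6897, v = y - alpha*grad = 1.2196
  prox(v) = soft_thresh(1.2196, 0.099) = 1.1206
f(x_4) = 6*1.1206^2 - 15*1.1206 + 2.52*|1.1206| = -6.4506


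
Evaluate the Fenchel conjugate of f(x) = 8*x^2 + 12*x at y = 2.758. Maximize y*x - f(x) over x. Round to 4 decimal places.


f*(y) = sup_x {y*x - a*x^2 - b*x} = sup_x {(y-b)*x - a*x^2}
FOC: (y - b) - 2a*x = 0 => x* = (y - b)/(2a)
x* = (2.758 - 12)/(2*8) = -0.5776
f*(2.758) = (y-b)^2/(4a) = (2.758 - 12)^2/(4*8)
= 85.4146/32 = 2.6692


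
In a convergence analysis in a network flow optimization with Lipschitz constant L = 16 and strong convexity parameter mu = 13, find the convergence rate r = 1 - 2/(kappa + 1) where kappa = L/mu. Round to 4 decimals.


Step 1: Compute the condition number.
kappa = L/mu = 16/13 = 1.2308
Step 2: Compute the convergence rate.
r = 1 - 2/(kappa + 1) = 1 - 2*mu/(L + mu) = (L - mu)/(L + mu) = 3/29 = 0.1034


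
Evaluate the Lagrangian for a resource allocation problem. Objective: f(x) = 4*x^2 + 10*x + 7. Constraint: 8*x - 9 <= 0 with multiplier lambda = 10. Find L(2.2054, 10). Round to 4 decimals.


Step 1: Evaluate f(x).
f(2.2054) = 4*2.2054^2 + 10*2.2054 + 7 = 48.5092
Step 2: Evaluate g(x).
g(2.2054) = 8*2.2054 - 9 = 8.6432
Step 3: Compute Lagrangian.
L = 48.5092 + 10*8.6432 = 134.9412


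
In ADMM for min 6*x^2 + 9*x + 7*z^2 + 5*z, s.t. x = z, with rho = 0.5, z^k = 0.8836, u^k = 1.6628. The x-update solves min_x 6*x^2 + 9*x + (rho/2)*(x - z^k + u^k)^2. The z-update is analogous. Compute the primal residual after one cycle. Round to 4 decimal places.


ADMM iteration with rho = 0.5, z^k = 0.8836, u^k = 1.6628
Step 1: x-update.
Minimize 6*x^2 + 9*x + (0.5/2)*(x - 0.8836 + 1.6628)^2
FOC: (2*6 + 0.5)*x = -9 + 0.5*(0.8836 - 1.6628)
x^{k+1} = -0.7512
Step 2: z-update.
Minimize 7*z^2 + 5*z + (0.5/2)*(-0.7512 - z + 1.6628)^2
FOC: (2*7 + 0.5)*z = -5 + 0.5*(-0.7512 + 1.6628)
z^{k+1} = -0.3134
Step 3: u-update.
u^{k+1} = 1.6628 - 0.7512 + 0.3134 = 1.225
Step 4: Primal residual = |-0.7512 + 0.3134| = 0.4378


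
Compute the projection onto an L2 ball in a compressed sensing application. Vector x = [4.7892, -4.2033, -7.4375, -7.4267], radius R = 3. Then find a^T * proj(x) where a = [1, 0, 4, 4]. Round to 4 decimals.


Step 1: Compute ||x|| (intermediates to 6 decimals).
||x|| = sqrt(4.7892^2 + (-4.2033)^2 + (-7.4375)^2 + (-7.4267)^2) = 12.291316
Step 2: Project.
Since ||x|| > R, scale = R/||x|| = 3/12.291316 = 0.244075, proj(x) = scale * x
proj(x) = [1.168924, -1.02592, -1.815308, -1.812672]
Step 3: Dot product.
a^T * proj(x) = 1*1.168924 + 0*(-1.02592) + 4*(-1.815308) + 4*(-1.812672) = -13.343


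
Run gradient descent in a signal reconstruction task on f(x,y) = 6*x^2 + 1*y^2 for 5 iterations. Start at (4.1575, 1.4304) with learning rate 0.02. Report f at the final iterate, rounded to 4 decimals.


Gradient descent on f(x,y) = 6*x^2 + 1*y^2.
Starting point: (4.1575, 1.4304), alpha = 0.02
Step 1: grad_x = 2*6*4.1575 = 49.89, grad_y = 2*1*1.4304 = 2.8608
  x_1 = 4.1575 - 0.02*49.89 = 3.1597
  y_1 = 1.4304 - 0.02*2.8608 = 1.3732
Step 2: grad_x = 2*6*3.1597 = 37.9164, grad_y = 2*1*1.3732 = 2.7464
  x_2 = 3.1597 - 0.02*37.9164 = 2.4014
  y_2 = 1.3732 - 0.02*2.7464 = 1.3183
Step 3: grad_x = 2*6*2.4014 = 28.8165, grad_y = 2*1*1.3183 = 2.6365
  x_3 = 2.4014 - 0.02*28.8165 = 1.825
  y_3 = 1.3183 - 0.02*2.6365 = 1.2655
Step 4: grad_x = 2*6*1.825 = 21.9005, grad_y = 2*1*1.2655 = 2.5311
  x_4 = 1.825 - 0.02*21.9005 = 1.387
  y_4 = 1.2655 - 0.02*2.5311 = 1.2149
Step 5: grad_x = 2*6*1.387 = 16.6444, grad_y = 2*1*1.2149 = 2.4298
  x_5 = 1.387 - 0.02*16.6444 = 1.0541
  y_5 = 1.2149 - 0.02*2.4298 = 1.1663
f(1.0541, 1.1663) = 6*1.0541^2 + 1*1.1663^2 = 8.0276


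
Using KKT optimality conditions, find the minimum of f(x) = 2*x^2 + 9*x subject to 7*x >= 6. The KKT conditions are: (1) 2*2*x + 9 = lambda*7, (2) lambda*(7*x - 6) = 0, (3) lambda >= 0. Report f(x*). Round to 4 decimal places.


Step 1: Try lambda = 0 (constraint inactive).
x_unc = -9/(2*2) = -2.25
Check: 7*-2.25 = -15.75 < 6 -- violated!
Step 2: Constraint must be active: 7*x = 6
x* = 6/7 = 0.8571 (rounded; the exact value 6/7 is used below)
lambda = (2*2*(6/7) + 9)/7 = 1.7755
Step 3: Compute optimal value.
f(x*) = 2*(6/7)^2 + 9*(6/7) = 9.1837


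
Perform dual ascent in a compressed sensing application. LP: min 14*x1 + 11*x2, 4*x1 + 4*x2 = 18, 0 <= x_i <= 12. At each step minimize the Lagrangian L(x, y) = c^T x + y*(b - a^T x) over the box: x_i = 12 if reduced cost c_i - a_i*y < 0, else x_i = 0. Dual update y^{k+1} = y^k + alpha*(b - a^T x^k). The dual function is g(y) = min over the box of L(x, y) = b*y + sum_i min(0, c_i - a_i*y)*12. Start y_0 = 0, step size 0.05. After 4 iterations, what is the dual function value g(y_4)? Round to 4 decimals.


Dual ascent for LP: min 14*x1 + 11*x2, 4*x1 + 4*x2 = 18, 0 <= x_i <= 12
Step 1: y^k = 0.0, reduced costs: (14.0, 11.0)
  x^k = (0.0, 0.0), subgradient = b - a^T x = 18.0
  y^{k+1} = 0.0 + 0.05*18.0 = 0.9
Step 2: y^k = 0.9, reduced costs: (10.4, 7.4)
  x^k = (0.0, 0.0), subgradient = b - a^T x = 18.0
  y^{k+1} = 0.9 + 0.05*18.0 = 1.8
Step 3: y^k = 1.8, reduced costs: (6.8, 3.8)
  x^k = (0.0, 0.0), subgradient = b - a^T x = 18.0
  y^{k+1} = 1.8 + 0.05*18.0 = 2.7
Step 4: y^k = 2.7, reduced costs: (3.2, 0.2)
  x^k = (0.0, 0.0), subgradient = b - a^T x = 18.0
  y^{k+1} = 2.7 + 0.05*18.0 = 3.6
Dual objective at y_4 = 3.6: reduced costs (-0.4, -3.4), box minimizer x = (12.0, 12.0)
g(y_4) = b*y + (c1 - a1*y)*x1 + (c2 - a2*y)*x2 = 18*3.6 + (-0.4)*12.0 + (-3.4)*12.0 = 64.8 - 4.8 - 40.8 = 19.2


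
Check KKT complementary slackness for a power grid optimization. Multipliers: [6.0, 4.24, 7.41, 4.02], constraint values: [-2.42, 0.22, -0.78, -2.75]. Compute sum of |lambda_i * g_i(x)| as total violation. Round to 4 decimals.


KKT complementary slackness check:
lambda_1 * g_1 = 6.0 * -2.42 = -14.52
lambda_2 * g_2 = 4.24 * 0.22 = 0.9328
lambda_3 * g_3 = 7.41 * -0.78 = -5.7798
lambda_4 * g_4 = 4.02 * -2.75 = -11.055
Total violation = 14.52 + 0.9328 + 5.7798 + 11.055 = 32.2876


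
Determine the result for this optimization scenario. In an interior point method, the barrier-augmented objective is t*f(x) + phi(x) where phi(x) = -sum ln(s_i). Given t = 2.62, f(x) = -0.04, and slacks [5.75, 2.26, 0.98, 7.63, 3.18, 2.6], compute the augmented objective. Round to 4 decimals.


Step 1: Compute log-barrier.
ln values: [1.7492, 0.8154, -0.0202, 2.0321, 1.1569, 0.9555]
phi = -(1.7492 + 0.8154 - 0.0202 + 2.0321 + 1.1569 + 0.9555) = -6.6888
Step 2: Compute augmented objective.
t*f(x) = 2.62*-0.04 = -0.1048
Total = -0.1048 - 6.6888 = -6.7936


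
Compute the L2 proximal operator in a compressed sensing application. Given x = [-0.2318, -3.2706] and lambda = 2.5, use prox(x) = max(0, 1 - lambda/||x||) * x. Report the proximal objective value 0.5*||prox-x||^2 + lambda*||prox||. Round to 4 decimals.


Step 1: Compute ||x||.
||x|| = 3.2788
Step 2: Compute scaling factor.
scale = max(0, 1 - 2.5/3.2788) = 0.2375
Step 3: prox(x) = [-0.0551, -0.7769]
||prox(x)|| = 0.7788
Step 4: Proximal objective.
0.5*||prox-x||^2 = 3.125
lambda*||prox|| = 1.947
Total = 5.072


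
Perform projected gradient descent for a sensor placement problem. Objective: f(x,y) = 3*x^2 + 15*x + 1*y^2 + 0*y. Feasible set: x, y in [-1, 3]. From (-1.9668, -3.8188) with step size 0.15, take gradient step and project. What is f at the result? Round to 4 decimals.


Step 1: Compute gradient at (-1.9668, -3.8188).
grad_x = 2*3*-1.9668 + 15 = 3.1992
grad_y = 2*1*-3.8188 + 0 = -7.6376
Step 2: Gradient step.
x_raw = -1.9668 - 0.15*3.1992 = -2.4467
y_raw = -3.8188 - 0.15*-7.6376 = -2.6732
Step 3: Project onto [-1, 3].
x_proj = clip(-2.4467) = -1.0
y_proj = clip(-2.6732) = -1.0
Step 4: Evaluate f.
f(-1.0, -1.0) = -11.0


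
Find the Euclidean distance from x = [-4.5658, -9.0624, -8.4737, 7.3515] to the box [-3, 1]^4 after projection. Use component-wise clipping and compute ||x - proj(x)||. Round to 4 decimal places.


Project each component onto [-3, 1].
clip(-4.5658) = -3.0, clip(-9.0624) = -3.0, clip(-8.4737) = -3.0, clip(7.3515) = 1.0
Projection = [-3.0, -3.0, -3.0, 1.0]
Squared diffs: [2.4517, 36.7527, 29.9614, 40.3416]
Distance = sqrt(109.5074) = 10.4646


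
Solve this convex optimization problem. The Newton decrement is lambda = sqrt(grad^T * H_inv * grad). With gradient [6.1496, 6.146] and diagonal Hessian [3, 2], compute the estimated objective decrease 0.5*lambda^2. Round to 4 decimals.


Step 1: H is diagonal, so H^(-1) * g = [2.0499, 3.073].
Step 2: g^T H^(-1) g = sum_i g_i^2 / H_ii
  = (6.1496)^2/3 + (6.146)^2/2
  = 12.6059 + 18.8867 = 31.4925
Step 3: Objective decrease = 0.5 * g^T H^(-1) g = 15.7463


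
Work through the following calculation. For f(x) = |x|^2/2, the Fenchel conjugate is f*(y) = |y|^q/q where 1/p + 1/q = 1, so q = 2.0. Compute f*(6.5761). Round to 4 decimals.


The conjugate exponent q satisfies 1/p + 1/q = 1.
p = 2, so q = 2/(2 - 1) = 2.0
|y|^q = 6.5761^2.0 = 43.2451
f*(6.5761) = 43.2451 / 2.0 = 21.6225


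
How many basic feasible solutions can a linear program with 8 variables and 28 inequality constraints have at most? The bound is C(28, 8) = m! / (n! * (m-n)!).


Each vertex corresponds to some choice of n active constraints out of m, so the number of vertices is at most C(m, n) = m! / (n!(m-n)!).
m = 28, n = 8
Numerator: 28 * 27 * 26 * 25 * 24 * 23 * 22 * 21
Denominator: 8! = 40320
C(28, 8) = 3108105


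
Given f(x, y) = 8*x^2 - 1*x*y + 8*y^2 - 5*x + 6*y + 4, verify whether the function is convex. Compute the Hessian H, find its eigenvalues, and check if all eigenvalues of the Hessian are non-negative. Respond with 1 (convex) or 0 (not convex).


The Hessian of f(x,y) = 8*x^2 - 1*x*y + 8*y^2 - 5*x + 6*y + 4 is:
H = [[16, -1], [-1, 16]]
Trace = 16 + 16 = 32
Determinant = 16*16 - (-1)^2 = 255
Discriminant = (32)^2 - 4*255 = 4.0
Eigenvalues: lambda_1 = 15.0, lambda_2 = 17.0
The function is convex.

1


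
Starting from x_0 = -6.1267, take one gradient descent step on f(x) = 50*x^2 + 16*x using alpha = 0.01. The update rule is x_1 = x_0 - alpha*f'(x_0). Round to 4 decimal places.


We compute the gradient at x_0 and apply the update.
f'(x) = 100*x + 16
f'(-6.1267) = 100*-6.1267 + 16 = -596.67
x_1 = -6.1267 - 0.01*-596.67 = -0.16


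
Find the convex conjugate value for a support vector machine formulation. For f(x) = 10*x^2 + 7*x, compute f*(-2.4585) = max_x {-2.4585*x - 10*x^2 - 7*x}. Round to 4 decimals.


f*(y) = sup_x {y*x - a*x^2 - b*x} = sup_x {(y-b)*x - a*x^2}
FOC: (y - b) - 2a*x = 0 => x* = (y - b)/(2a)
x* = (-2.4585 - 7)/(2*10) = -0.4729
f*(-2.4585) = (y-b)^2/(4a) = (-2.4585 - 7)^2/(4*10)
= 89.4632/40 = 2.2366


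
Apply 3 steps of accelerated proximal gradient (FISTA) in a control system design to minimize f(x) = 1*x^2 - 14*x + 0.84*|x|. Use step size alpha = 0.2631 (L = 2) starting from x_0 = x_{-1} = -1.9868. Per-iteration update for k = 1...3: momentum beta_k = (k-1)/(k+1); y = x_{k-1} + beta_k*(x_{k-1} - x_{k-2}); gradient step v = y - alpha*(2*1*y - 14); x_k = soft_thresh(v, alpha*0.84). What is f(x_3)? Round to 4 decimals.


FISTA on f(x) = 1*x^2 - 14*x + 0.84*|x|
L = 2, alpha = 0.2631
Iteration 1: beta = 0.0, y = -1.9868 + 0.0*(-1.9868 + 1.9868) = -1.9868
  grad(y) = -17.9736, v = y - alpha*grad = 2.7421
  prox(v) = soft_thresh(2.7421, 0.221) = 2.5211
Iteration 2: beta = 0.3333, y = 2.5211 + 0.3333*(2.5211 + 1.9868) = 4.0237
  grad(y) = -5.9527, v = y - alpha*grad = 5.5898
  prox(v) = soft_thresh(5.5898, 0.221) = 5.3688
Iteration 3: beta = 0.5, y = 5.3688 + 0.5*(5.3688 - 2.5211) = 6.7927
  grad(y) = -0.4146, v = y - alpha*grad = 6.9018
  prox(v) = soft_thresh(6.9018, 0.221) = 6.6808
f(x_3) = 1*6.6808^2 - 14*6.6808 + 0.84*|6.6808| = -43.2862


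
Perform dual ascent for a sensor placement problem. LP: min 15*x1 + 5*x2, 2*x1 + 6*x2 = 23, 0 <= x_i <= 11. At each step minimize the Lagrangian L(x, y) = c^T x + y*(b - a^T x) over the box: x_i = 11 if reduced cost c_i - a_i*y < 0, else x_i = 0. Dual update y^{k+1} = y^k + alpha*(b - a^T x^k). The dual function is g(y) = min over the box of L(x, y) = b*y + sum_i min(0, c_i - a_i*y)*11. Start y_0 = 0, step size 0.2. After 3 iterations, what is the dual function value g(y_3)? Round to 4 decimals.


Dual ascent for LP: min 15*x1 + 5*x2, 2*x1 + 6*x2 = 23, 0 <= x_i <= 11
Step 1: y^k = 0.0, reduced costs: (15.0, 5.0)
  x^k = (0.0, 0.0), subgradient = b - a^T x = 23.0
  y^{k+1} = 0.0 + 0.2*23.0 = 4.6
Step 2: y^k = 4.6, reduced costs: (5.8, -22.6)
  x^k = (0.0, 11.0), subgradient = b - a^T x = -43.0
  y^{k+1} = 4.6 + 0.2*-43.0 = -4.0
Step 3: y^k = -4.0, reduced costs: (23.0, 29.0)
  x^k = (0.0, 0.0), subgradient = b - a^T x = 23.0
  y^{k+1} = -4.0 + 0.2*23.0 = 0.6
Dual objective at y_3 = 0.6: reduced costs (13.8, 1.4), box minimizer x = (0.0, 0.0)
g(y_3) = b*y + (c1 - a1*y)*x1 + (c2 - a2*y)*x2 = 23*0.6 + 13.8*0.0 + 1.4*0.0 = 13.8 + 0.0 + 0.0 = 13.8


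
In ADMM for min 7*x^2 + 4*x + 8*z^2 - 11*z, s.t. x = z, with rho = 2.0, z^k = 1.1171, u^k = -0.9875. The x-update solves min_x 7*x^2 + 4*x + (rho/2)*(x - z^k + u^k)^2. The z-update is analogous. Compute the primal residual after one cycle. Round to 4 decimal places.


ADMM iteration with rho = 2.0, z^k = 1.1171, u^k = -0.9875
Step 1: x-update.
Minimize 7*x^2 + 4*x + (2.0/2)*(x - 1.1171 - 0.9875)^2
FOC: (2*7 + 2.0)*x = -4 + 2.0*(1.1171 + 0.9875)
x^{k+1} = 0.0131
Step 2: z-update.
Minimize 8*z^2 - 11*z + (2.0/2)*(0.0131 - z - 0.9875)^2
FOC: (2*8 + 2.0)*z = 11 + 2.0*(0.0131 - 0.9875)
z^{k+1} = 0.5028
Step 3: u-update.
u^{k+1} = -0.9875 + 0.0131 - 0.5028 = -1.4773
Step 4: Primal residual = |0.0131 - 0.5028| = 0.4898


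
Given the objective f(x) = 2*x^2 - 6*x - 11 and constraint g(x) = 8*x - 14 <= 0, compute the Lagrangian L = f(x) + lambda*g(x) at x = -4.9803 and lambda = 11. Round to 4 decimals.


Step 1: Evaluate f(x).
f(-4.9803) = 2*(-4.9803)^2 - 6*(-4.9803) - 11 = 68.4886
Step 2: Evaluate g(x).
g(-4.9803) = 8*-4.9803 - 14 = -53.8424
Step 3: Compute Lagrangian.
L = 68.4886 + 11*-53.8424 = -523.7778


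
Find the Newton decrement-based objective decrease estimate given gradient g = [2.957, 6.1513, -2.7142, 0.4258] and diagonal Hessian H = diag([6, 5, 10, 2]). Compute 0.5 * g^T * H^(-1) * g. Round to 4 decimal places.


Step 1: H is diagonal, so H^(-1) * g = [0.4928, 1.2303, -0.2714, 0.2129].
Step 2: g^T H^(-1) g = sum_i g_i^2 / H_ii
  = (2.957)^2/6 + (6.1513)^2/5 + (-2.7142)^2/10 + (0.4258)^2/2
  = 1.4573 + 7.5677 + 0.7367 + 0.0907 = 9.8523
Step 3: Objective decrease = 0.5 * g^T H^(-1) g = 4.9262


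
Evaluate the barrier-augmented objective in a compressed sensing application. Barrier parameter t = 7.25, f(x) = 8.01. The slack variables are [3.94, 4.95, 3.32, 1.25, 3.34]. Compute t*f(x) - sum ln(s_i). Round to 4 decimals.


Step 1: Compute log-barrier.
ln values: [1.3712, 1.5994, 1.2, 0.2231, 1.206]
phi = -(1.3712 + 1.5994 + 1.2 + 0.2231 + 1.206) = -5.5996
Step 2: Compute augmented objective.
t*f(x) = 7.25*8.01 = 58.0725
Total = 58.0725 - 5.5996 = 52.4729


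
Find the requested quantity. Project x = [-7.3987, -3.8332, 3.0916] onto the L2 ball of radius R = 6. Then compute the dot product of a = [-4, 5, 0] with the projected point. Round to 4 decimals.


Step 1: Compute ||x|| (intermediates to 6 decimals).
||x|| = sqrt((-7.3987)^2 + (-3.8332)^2 + 3.0916^2) = 8.887754
Step 2: Project.
Since ||x|| > R, scale = R/||x|| = 6/8.887754 = 0.675086, proj(x) = scale * x
proj(x) = [-4.994759, -2.58774, 2.087096]
Step 3: Dot product.
a^T * proj(x) = -4*(-4.994759) + 5*(-2.58774) + 0*2.087096 = 7.0403


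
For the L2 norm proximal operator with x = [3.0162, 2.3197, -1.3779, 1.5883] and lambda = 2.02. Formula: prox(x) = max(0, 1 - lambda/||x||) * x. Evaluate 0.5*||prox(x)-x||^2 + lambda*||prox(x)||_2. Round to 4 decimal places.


Step 1: Compute ||x||.
||x|| = 4.3474
Step 2: Compute scaling factor.
scale = max(0, 1 - 2.02/4.3474) = 0.5354
Step 3: prox(x) = [1.6147, 1.2419, -0.7377, 0.8503]
||prox(x)|| = 2.3274
Step 4: Proximal objective.
0.5*||prox-x||^2 = 2.0402
lambda*||prox|| = 4.7013
Total = 6.7415


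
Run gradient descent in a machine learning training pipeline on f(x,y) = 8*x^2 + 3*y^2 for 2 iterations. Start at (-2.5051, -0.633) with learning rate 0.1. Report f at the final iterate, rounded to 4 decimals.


Gradient descent on f(x,y) = 8*x^2 + 3*y^2.
Starting point: (-2.5051, -0.633), alpha = 0.1
Step 1: grad_x = 2*8*-2.5051 = -40.0816, grad_y = 2*3*-0.633 = -3.798
  x_1 = -2.5051 - 0.1*-40.0816 = 1.5031
  y_1 = -0.633 - 0.1*-3.798 = -0.2532
Step 2: grad_x = 2*8*1.5031 = 24.049, grad_y = 2*3*-0.2532 = -1.5192
  x_2 = 1.5031 - 0.1*24.049 = -0.9018
  y_2 = -0.2532 - 0.1*-1.5192 = -0.1013
f(-0.9018, -0.1013) = 8*(-0.9018)^2 + 3*(-0.1013)^2 = 6.5372


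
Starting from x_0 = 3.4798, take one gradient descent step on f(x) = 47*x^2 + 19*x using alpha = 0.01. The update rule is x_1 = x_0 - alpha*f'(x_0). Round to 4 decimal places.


We compute the gradient at x_0 and apply the update.
f'(x) = 94*x + 19
f'(3.4798) = 94*3.4798 + 19 = 346.1012
x_1 = 3.4798 - 0.01*346.1012 = 0.0188


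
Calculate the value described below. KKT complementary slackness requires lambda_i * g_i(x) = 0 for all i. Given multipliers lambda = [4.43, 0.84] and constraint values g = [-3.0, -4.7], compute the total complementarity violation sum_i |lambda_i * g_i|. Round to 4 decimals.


KKT complementary slackness check:
lambda_1 * g_1 = 4.43 * -3.0 = -13.29
lambda_2 * g_2 = 0.84 * -4.7 = -3.948
Total violation = 13.29 + 3.948 = 17.238


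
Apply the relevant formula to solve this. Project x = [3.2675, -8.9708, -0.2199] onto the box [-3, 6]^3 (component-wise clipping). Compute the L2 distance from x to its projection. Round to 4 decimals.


Project each component onto [-3, 6].
clip(3.2675) = 3.2675, clip(-8.9708) = -3.0, clip(-0.2199) = -0.2199
Projection = [3.2675, -3.0, -0.2199]
Squared diffs: [0.0, 35.6505, 0.0]
Distance = sqrt(35.6505) = 5.9708


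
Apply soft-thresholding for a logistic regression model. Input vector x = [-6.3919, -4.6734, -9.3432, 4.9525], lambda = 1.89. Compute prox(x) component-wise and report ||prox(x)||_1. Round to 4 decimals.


Soft-thresholding with lambda = 1.89:
prox(-6.3919) = sign(-6.3919)*max(|-6.3919| - 1.89, 0) = -4.5019
prox(-4.6734) = sign(-4.6734)*max(|-4.6734| - 1.89, 0) = -2.7834
prox(-9.3432) = sign(-9.3432)*max(|-9.3432| - 1.89, 0) = -7.4532
prox(4.9525) = sign(4.9525)*max(|4.9525| - 1.89, 0) = 3.0625
prox(x) = [-4.5019, -2.7834, -7.4532, 3.0625]
||prox(x)||_1 = 4.5019 + 2.7834 + 7.4532 + 3.0625 = 17.801


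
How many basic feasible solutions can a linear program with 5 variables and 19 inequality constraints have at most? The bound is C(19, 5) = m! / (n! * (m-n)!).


Each vertex corresponds to some choice of n active constraints out of m, so the number of vertices is at most C(m, n) = m! / (n!(m-n)!).
m = 19, n = 5
Numerator: 19 * 18 * 17 * 16 * 15
Denominator: 5! = 120
C(19, 5) = 11628


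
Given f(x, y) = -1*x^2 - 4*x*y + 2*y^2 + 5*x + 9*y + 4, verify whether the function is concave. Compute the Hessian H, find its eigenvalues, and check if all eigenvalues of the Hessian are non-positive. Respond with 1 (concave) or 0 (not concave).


The Hessian of f(x,y) = -1*x^2 - 4*x*y + 2*y^2 + 5*x + 9*y + 4 is:
H = [[-2, -4], [-4, 4]]
Trace = -2 + 4 = 2
Determinant = -2*4 - (-4)^2 = -24
Discriminant = (2)^2 - 4*-24 = 100.0
Eigenvalues: lambda_1 = -4.0, lambda_2 = 6.0
The function is not concave.

0


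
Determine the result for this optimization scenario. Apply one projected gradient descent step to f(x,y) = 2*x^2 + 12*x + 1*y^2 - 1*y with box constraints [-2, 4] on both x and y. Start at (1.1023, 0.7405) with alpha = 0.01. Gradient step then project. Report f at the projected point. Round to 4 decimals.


Step 1: Compute gradient at (1.1023, 0.7405).
grad_x = 2*2*1.1023 + 12 = 16.4092
grad_y = 2*1*0.7405 - 1 = 0.481
Step 2: Gradient step.
x_raw = 1.1023 - 0.01*16.4092 = 0.9382
y_raw = 0.7405 - 0.01*0.481 = 0.7357
Step 3: Project onto [-2, 4].
x_proj = clip(0.9382) = 0.9382
y_proj = clip(0.7357) = 0.7357
Step 4: Evaluate f.
f(0.9382, 0.7357) = 12.8245
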